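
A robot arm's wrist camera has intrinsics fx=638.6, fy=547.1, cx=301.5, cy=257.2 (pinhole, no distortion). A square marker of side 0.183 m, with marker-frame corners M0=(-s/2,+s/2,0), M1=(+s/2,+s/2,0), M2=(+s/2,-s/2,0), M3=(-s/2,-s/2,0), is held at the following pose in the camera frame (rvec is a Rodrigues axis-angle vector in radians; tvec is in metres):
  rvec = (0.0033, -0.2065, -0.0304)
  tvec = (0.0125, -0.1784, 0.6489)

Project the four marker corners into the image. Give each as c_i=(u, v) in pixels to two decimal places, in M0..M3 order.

Intrinsics K: fx=638.6, fy=547.1, cx=301.5, cy=257.2
Marker side s = 0.183 m; corners in marker frame (Z=0):
  M0 = (-0.0915, +0.0915, 0)
  M1 = (+0.0915, +0.0915, 0)
  M2 = (+0.0915, -0.0915, 0)
  M3 = (-0.0915, -0.0915, 0)
rvec = (0.0033, -0.2065, -0.0304), |rvec| = θ = 0.20875 rad = 11.961°
Rodrigues: sinθ=0.20724, 1−cosθ=0.02171; R = I + sinθ·[k]× + (1−cosθ)·[k]×²:
    [+0.97830 +0.02984 -0.20505]
    [-0.03052 +0.99953 -0.00015]
    [+0.20495 +0.00640 +0.97875]
t = (0.0125, -0.1784, 0.6489) m
M0: Pc = R·M0+t = (-0.07428, -0.08415, +0.63073); u = 638.6·(-0.07428)/0.63073 + 301.5 = 226.2898, v = 547.1·(-0.08415)/0.63073 + 257.2 = 184.2079
M1: Pc = R·M1+t = (+0.10474, -0.08974, +0.66824); u = 638.6·(+0.10474)/0.66824 + 301.5 = 401.5986, v = 547.1·(-0.08974)/0.66824 + 257.2 = 183.7322
M2: Pc = R·M2+t = (+0.09928, -0.27265, +0.66707); u = 638.6·(+0.09928)/0.66707 + 301.5 = 396.5467, v = 547.1·(-0.27265)/0.66707 + 257.2 = 33.5843
M3: Pc = R·M3+t = (-0.07974, -0.26706, +0.62956); u = 638.6·(-0.07974)/0.62956 + 301.5 = 220.6106, v = 547.1·(-0.26706)/0.62956 + 257.2 = 25.1157

c0=(226.29, 184.21) c1=(401.60, 183.73) c2=(396.55, 33.58) c3=(220.61, 25.12)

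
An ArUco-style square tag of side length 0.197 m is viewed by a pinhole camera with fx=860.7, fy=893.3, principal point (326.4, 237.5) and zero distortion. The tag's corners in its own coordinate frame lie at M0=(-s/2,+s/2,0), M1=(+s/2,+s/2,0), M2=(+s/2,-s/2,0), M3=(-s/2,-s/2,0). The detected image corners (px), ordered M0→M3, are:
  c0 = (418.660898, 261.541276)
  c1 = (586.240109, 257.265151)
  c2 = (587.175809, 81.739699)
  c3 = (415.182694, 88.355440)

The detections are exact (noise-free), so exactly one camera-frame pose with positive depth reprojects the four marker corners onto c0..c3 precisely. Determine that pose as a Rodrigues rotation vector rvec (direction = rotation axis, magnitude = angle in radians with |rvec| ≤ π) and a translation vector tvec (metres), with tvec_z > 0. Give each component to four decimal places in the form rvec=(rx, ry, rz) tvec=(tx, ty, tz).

rvec=(0.1352, 0.0628, -0.0308) tvec=(0.2051, -0.0725, 1.0095)

Intrinsics K: fx=860.7, fy=893.3, cx=326.4, cy=237.5
Marker side s = 0.197 m; corners in marker frame (Z=0):
  M0 = (-0.0985, +0.0985, 0)
  M1 = (+0.0985, +0.0985, 0)
  M2 = (+0.0985, -0.0985, 0)
  M3 = (-0.0985, -0.0985, 0)
Detected image corners:
  c0 = (418.660898, 261.541276) px
  c1 = (586.240109, 257.265151) px
  c2 = (587.175809, 81.739699) px
  c3 = (415.182694, 88.355440) px
Planar DLT: solve 8×8 A·h = b for H (H[2,2]=1):
  H  [+829.60737 +72.98537 +501.28819]
  H  [-38.58552 +907.82660 +173.37984]
  H  [-0.06398 +0.13244 +1.00000]
B = K⁻¹H; ‖b₁‖=0.990553, ‖b₂‖=0.990553; λ = 2/(‖b₁‖+‖b₂‖) = 1.009538, sign → tz>0 ⇒ λ=+1.009538
r₁ = λ·B[:,0] = (+0.99756,-0.02643,-0.06459); r₂ = λ·B[:,1] = (+0.03490,+0.99041,+0.13371)
r₃ = r₁×r₂ = (+0.06043,-0.13563,+0.98891); SVD([r₁ r₂ r₃]) → R = UVᵀ:
  R  [+0.99756 +0.03490 +0.06043]
  R  [-0.02643 +0.99041 -0.13563]
  R  [-0.06459 +0.13371 +0.98891]
t = (+0.20513, -0.07246, +1.00954) m
tr R = 2.976882; θ = arccos((tr R − 1)/2) = 0.152192 rad = 8.720°
axis k = ((R−Rᵀ)₃₂, (R−Rᵀ)₁₃, (R−Rᵀ)₂₁) / (2 sinθ) = (+0.888293, +0.412329, -0.202288)
rvec = θ·k = (+0.135191, +0.062753, -0.030787)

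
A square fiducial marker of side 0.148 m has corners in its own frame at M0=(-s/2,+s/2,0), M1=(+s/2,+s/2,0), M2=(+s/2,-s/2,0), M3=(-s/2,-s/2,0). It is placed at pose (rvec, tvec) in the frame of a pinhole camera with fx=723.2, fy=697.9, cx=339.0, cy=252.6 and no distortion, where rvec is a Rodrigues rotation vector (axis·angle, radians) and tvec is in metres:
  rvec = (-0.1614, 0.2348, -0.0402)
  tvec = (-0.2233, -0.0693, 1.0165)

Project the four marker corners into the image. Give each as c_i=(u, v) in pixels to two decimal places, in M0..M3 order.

Intrinsics K: fx=723.2, fy=697.9, cx=339.0, cy=252.6
Marker side s = 0.148 m; corners in marker frame (Z=0):
  M0 = (-0.0740, +0.0740, 0)
  M1 = (+0.0740, +0.0740, 0)
  M2 = (+0.0740, -0.0740, 0)
  M3 = (-0.0740, -0.0740, 0)
rvec = (-0.1614, 0.2348, -0.0402), |rvec| = θ = 0.28774 rad = 16.487°
Rodrigues: sinθ=0.28379, 1−cosθ=0.04111; R = I + sinθ·[k]× + (1−cosθ)·[k]×²:
    [+0.97182 +0.02083 +0.23480]
    [-0.05847 +0.98626 +0.15449]
    [-0.22835 -0.16387 +0.95969]
t = (-0.2233, -0.0693, 1.0165) m
M0: Pc = R·M0+t = (-0.29367, +0.00801, +1.02127); u = 723.2·(-0.29367)/1.02127 + 339.0 = 131.0391, v = 697.9·(+0.00801)/1.02127 + 252.6 = 258.0736
M1: Pc = R·M1+t = (-0.14984, -0.00064, +0.98748); u = 723.2·(-0.14984)/0.98748 + 339.0 = 229.2585, v = 697.9·(-0.00064)/0.98748 + 252.6 = 252.1455
M2: Pc = R·M2+t = (-0.15293, -0.14661, +1.01173); u = 723.2·(-0.15293)/1.01173 + 339.0 = 229.6856, v = 697.9·(-0.14661)/1.01173 + 252.6 = 151.4671
M3: Pc = R·M3+t = (-0.29676, -0.13796, +1.04552); u = 723.2·(-0.29676)/1.04552 + 339.0 = 133.7307, v = 697.9·(-0.13796)/1.04552 + 252.6 = 160.5121

c0=(131.04, 258.07) c1=(229.26, 252.15) c2=(229.69, 151.47) c3=(133.73, 160.51)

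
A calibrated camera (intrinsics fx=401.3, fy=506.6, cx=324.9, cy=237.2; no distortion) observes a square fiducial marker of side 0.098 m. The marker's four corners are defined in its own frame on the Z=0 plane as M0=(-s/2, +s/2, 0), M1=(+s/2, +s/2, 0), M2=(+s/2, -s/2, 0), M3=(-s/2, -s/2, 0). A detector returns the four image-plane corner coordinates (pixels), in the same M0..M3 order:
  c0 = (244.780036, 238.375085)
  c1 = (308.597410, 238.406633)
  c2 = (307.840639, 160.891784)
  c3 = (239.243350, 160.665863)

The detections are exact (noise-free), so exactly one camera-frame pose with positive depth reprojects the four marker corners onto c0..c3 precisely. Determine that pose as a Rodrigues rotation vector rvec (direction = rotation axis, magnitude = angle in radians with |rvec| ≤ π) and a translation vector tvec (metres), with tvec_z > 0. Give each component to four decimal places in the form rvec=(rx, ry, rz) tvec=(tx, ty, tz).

Intrinsics K: fx=401.3, fy=506.6, cx=324.9, cy=237.2
Marker side s = 0.098 m; corners in marker frame (Z=0):
  M0 = (-0.0490, +0.0490, 0)
  M1 = (+0.0490, +0.0490, 0)
  M2 = (+0.0490, -0.0490, 0)
  M3 = (-0.0490, -0.0490, 0)
Detected image corners:
  c0 = (244.780036, 238.375085) px
  c1 = (308.597410, 238.406633) px
  c2 = (307.840639, 160.891784) px
  c3 = (239.243350, 160.665863) px
Planar DLT: solve 8×8 A·h = b for H (H[2,2]=1):
  H  [+681.40106 +234.43844 +275.21154]
  H  [+6.13482 +938.76077 +200.98354]
  H  [+0.02434 +0.73554 +1.00000]
B = K⁻¹H; ‖b₁‖=1.678459, ‖b₂‖=1.678458; λ = 2/(‖b₁‖+‖b₂‖) = 0.595785, sign → tz>0 ⇒ λ=+0.595785
r₁ = λ·B[:,0] = (+0.99989,+0.00043,+0.01450); r₂ = λ·B[:,1] = (-0.00674,+0.89884,+0.43822)
r₃ = r₁×r₂ = (-0.01285,-0.43827,+0.89875); SVD([r₁ r₂ r₃]) → R = UVᵀ:
  R  [+0.99989 -0.00674 -0.01285]
  R  [+0.00043 +0.89884 -0.43827]
  R  [+0.01450 +0.43822 +0.89875]
t = (-0.07377, -0.04259, +0.59578) m
tr R = 2.797485; θ = arccos((tr R − 1)/2) = 0.453903 rad = 26.007°
axis k = ((R−Rᵀ)₃₂, (R−Rᵀ)₁₃, (R−Rᵀ)₂₁) / (2 sinθ) = (+0.999480, -0.031180, +0.008169)
rvec = θ·k = (+0.453667, -0.014153, +0.003708)

rvec=(0.4537, -0.0142, 0.0037) tvec=(-0.0738, -0.0426, 0.5958)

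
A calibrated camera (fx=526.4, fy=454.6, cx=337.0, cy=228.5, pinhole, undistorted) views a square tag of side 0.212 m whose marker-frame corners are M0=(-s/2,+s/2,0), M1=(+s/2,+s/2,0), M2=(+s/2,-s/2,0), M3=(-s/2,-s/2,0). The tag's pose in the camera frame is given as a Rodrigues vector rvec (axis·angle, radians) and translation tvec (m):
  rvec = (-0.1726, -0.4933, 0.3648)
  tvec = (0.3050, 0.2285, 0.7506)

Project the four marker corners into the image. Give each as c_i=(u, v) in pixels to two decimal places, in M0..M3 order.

c0=(481.68, 419.86) c1=(583.13, 444.98) c2=(608.01, 323.18) c3=(516.97, 284.68)

Intrinsics K: fx=526.4, fy=454.6, cx=337.0, cy=228.5
Marker side s = 0.212 m; corners in marker frame (Z=0):
  M0 = (-0.1060, +0.1060, 0)
  M1 = (+0.1060, +0.1060, 0)
  M2 = (+0.1060, -0.1060, 0)
  M3 = (-0.1060, -0.1060, 0)
rvec = (-0.1726, -0.4933, 0.3648), |rvec| = θ = 0.63735 rad = 36.517°
Rodrigues: sinθ=0.59507, 1−cosθ=0.19632; R = I + sinθ·[k]× + (1−cosθ)·[k]×²:
    [+0.81807 -0.29945 -0.49101]
    [+0.38175 +0.92128 +0.07418]
    [+0.43014 -0.24812 +0.86799]
t = (0.3050, 0.2285, 0.7506) m
M0: Pc = R·M0+t = (+0.18654, +0.28569, +0.67870); u = 526.4·(+0.18654)/0.67870 + 337.0 = 481.6817, v = 454.6·(+0.28569)/0.67870 + 228.5 = 419.8575
M1: Pc = R·M1+t = (+0.35997, +0.36662, +0.76989); u = 526.4·(+0.35997)/0.76989 + 337.0 = 583.1253, v = 454.6·(+0.36662)/0.76989 + 228.5 = 444.9793
M2: Pc = R·M2+t = (+0.42346, +0.17131, +0.82250); u = 526.4·(+0.42346)/0.82250 + 337.0 = 608.0140, v = 454.6·(+0.17131)/0.82250 + 228.5 = 323.1839
M3: Pc = R·M3+t = (+0.25003, +0.09038, +0.73131); u = 526.4·(+0.25003)/0.73131 + 337.0 = 516.9706, v = 454.6·(+0.09038)/0.73131 + 228.5 = 284.6817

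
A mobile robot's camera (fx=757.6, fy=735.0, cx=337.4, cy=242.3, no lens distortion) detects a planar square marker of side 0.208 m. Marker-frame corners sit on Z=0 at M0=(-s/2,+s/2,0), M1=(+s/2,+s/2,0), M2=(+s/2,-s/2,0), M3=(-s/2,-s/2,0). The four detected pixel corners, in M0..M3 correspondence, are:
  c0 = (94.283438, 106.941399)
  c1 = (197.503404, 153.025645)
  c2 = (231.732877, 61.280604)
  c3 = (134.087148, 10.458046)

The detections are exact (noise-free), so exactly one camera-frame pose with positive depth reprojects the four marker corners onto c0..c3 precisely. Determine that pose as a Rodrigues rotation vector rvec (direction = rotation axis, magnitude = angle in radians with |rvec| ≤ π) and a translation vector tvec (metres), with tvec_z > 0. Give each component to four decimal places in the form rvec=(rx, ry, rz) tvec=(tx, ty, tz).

rvec=(-0.1379, -0.5168, 0.3459) tvec=(-0.3253, -0.3123, 1.4410)

Intrinsics K: fx=757.6, fy=735.0, cx=337.4, cy=242.3
Marker side s = 0.208 m; corners in marker frame (Z=0):
  M0 = (-0.1040, +0.1040, 0)
  M1 = (+0.1040, +0.1040, 0)
  M2 = (+0.1040, -0.1040, 0)
  M3 = (-0.1040, -0.1040, 0)
Detected image corners:
  c0 = (94.283438, 106.941399) px
  c1 = (197.503404, 153.025645) px
  c2 = (231.732877, 61.280604) px
  c3 = (134.087148, 10.458046) px
Planar DLT: solve 8×8 A·h = b for H (H[2,2]=1):
  H  [+535.07197 -202.06437 +166.35461]
  H  [+259.57219 +439.71380 +82.99931]
  H  [+0.31891 -0.14930 +1.00000]
B = K⁻¹H; ‖b₁‖=0.693969, ‖b₂‖=0.693969; λ = 2/(‖b₁‖+‖b₂‖) = 1.440986, sign → tz>0 ⇒ λ=+1.440986
r₁ = λ·B[:,0] = (+0.81307,+0.35740,+0.45955); r₂ = λ·B[:,1] = (-0.28852,+0.93299,-0.21513)
r₃ = r₁×r₂ = (-0.50564,+0.04233,+0.86170); SVD([r₁ r₂ r₃]) → R = UVᵀ:
  R  [+0.81307 -0.28852 -0.50564]
  R  [+0.35740 +0.93299 +0.04233]
  R  [+0.45955 -0.21513 +0.86170]
t = (-0.32534, -0.31231, +1.44099) m
tr R = 2.607761; θ = arccos((tr R − 1)/2) = 0.637005 rad = 36.498°
axis k = ((R−Rᵀ)₃₂, (R−Rᵀ)₁₃, (R−Rᵀ)₂₁) / (2 sinθ) = (-0.216428, -0.811372, +0.542987)
rvec = θ·k = (-0.137866, -0.516848, +0.345886)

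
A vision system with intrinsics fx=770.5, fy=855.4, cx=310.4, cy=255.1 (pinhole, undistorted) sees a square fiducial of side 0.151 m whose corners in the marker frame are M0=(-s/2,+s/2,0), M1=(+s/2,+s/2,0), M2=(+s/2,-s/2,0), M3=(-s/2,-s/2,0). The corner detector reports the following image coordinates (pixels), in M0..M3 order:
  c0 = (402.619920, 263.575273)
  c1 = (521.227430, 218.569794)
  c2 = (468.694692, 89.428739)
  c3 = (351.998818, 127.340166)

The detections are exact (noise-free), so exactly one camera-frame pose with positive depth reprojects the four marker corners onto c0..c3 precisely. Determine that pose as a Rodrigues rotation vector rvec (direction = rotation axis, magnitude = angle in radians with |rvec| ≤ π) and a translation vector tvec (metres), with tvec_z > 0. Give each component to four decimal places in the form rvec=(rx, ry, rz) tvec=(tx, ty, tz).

rvec=(-0.2458, -0.2122, -0.3403) tvec=(0.1431, -0.0835, 0.8713)

Intrinsics K: fx=770.5, fy=855.4, cx=310.4, cy=255.1
Marker side s = 0.151 m; corners in marker frame (Z=0):
  M0 = (-0.0755, +0.0755, 0)
  M1 = (+0.0755, +0.0755, 0)
  M2 = (+0.0755, -0.0755, 0)
  M3 = (-0.0755, -0.0755, 0)
Detected image corners:
  c0 = (402.619920, 263.575273) px
  c1 = (521.227430, 218.569794) px
  c2 = (468.694692, 89.428739) px
  c3 = (351.998818, 127.340166) px
Planar DLT: solve 8×8 A·h = b for H (H[2,2]=1):
  H  [+901.96062 +240.88679 +436.93690]
  H  [-224.90366 +837.83897 +173.12952]
  H  [+0.28184 -0.23116 +1.00000]
B = K⁻¹H; ‖b₁‖=1.147709, ‖b₂‖=1.147709; λ = 2/(‖b₁‖+‖b₂‖) = 0.871301, sign → tz>0 ⇒ λ=+0.871301
r₁ = λ·B[:,0] = (+0.92103,-0.30232,+0.24557); r₂ = λ·B[:,1] = (+0.35354,+0.91348,-0.20141)
r₃ = r₁×r₂ = (-0.16343,+0.27232,+0.94822); SVD([r₁ r₂ r₃]) → R = UVᵀ:
  R  [+0.92103 +0.35354 -0.16343]
  R  [-0.30232 +0.91348 +0.27232]
  R  [+0.24557 -0.20141 +0.94822]
t = (+0.14309, -0.08349, +0.87130) m
tr R = 2.782735; θ = arccos((tr R − 1)/2) = 0.470443 rad = 26.954°
axis k = ((R−Rᵀ)₃₂, (R−Rᵀ)₁₃, (R−Rᵀ)₂₁) / (2 sinθ) = (-0.522560, -0.451155, -0.723457)
rvec = θ·k = (-0.245834, -0.212243, -0.340345)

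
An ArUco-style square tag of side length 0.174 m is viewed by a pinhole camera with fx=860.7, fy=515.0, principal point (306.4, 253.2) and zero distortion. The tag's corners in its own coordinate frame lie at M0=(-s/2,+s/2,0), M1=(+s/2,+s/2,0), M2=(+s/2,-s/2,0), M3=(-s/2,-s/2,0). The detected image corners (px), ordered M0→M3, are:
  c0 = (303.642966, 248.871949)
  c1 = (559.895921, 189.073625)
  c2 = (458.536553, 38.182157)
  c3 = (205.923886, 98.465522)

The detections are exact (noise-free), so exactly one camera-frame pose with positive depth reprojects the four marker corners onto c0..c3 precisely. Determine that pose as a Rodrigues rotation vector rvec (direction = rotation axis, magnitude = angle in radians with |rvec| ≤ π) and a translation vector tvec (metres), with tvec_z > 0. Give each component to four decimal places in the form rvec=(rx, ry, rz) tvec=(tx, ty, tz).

Intrinsics K: fx=860.7, fy=515.0, cx=306.4, cy=253.2
Marker side s = 0.174 m; corners in marker frame (Z=0):
  M0 = (-0.0870, +0.0870, 0)
  M1 = (+0.0870, +0.0870, 0)
  M2 = (+0.0870, -0.0870, 0)
  M3 = (-0.0870, -0.0870, 0)
Detected image corners:
  c0 = (303.642966, 248.871949) px
  c1 = (559.895921, 189.073625) px
  c2 = (458.536553, 38.182157) px
  c3 = (205.923886, 98.465522) px
Planar DLT: solve 8×8 A·h = b for H (H[2,2]=1):
  H  [+1445.25344 +547.24276 +381.22798]
  H  [-351.44226 +856.47431 +143.33904]
  H  [-0.04436 -0.06487 +1.00000]
B = K⁻¹H; ‖b₁‖=1.819677, ‖b₂‖=1.819677; λ = 2/(‖b₁‖+‖b₂‖) = 0.549548, sign → tz>0 ⇒ λ=+0.549548
r₁ = λ·B[:,0] = (+0.93146,-0.36303,-0.02438); r₂ = λ·B[:,1] = (+0.36210,+0.93146,-0.03565)
r₃ = r₁×r₂ = (+0.03565,+0.02438,+0.99907); SVD([r₁ r₂ r₃]) → R = UVᵀ:
  R  [+0.93146 +0.36210 +0.03565]
  R  [-0.36303 +0.93146 +0.02438]
  R  [-0.02438 -0.03565 +0.99907]
t = (+0.04778, -0.11723, +0.54955) m
tr R = 2.861981; θ = arccos((tr R − 1)/2) = 0.373679 rad = 21.410°
axis k = ((R−Rᵀ)₃₂, (R−Rᵀ)₁₃, (R−Rᵀ)₂₁) / (2 sinθ) = (-0.082224, +0.082218, -0.993217)
rvec = θ·k = (-0.030725, +0.030723, -0.371144)

rvec=(-0.0307, 0.0307, -0.3711) tvec=(0.0478, -0.1172, 0.5495)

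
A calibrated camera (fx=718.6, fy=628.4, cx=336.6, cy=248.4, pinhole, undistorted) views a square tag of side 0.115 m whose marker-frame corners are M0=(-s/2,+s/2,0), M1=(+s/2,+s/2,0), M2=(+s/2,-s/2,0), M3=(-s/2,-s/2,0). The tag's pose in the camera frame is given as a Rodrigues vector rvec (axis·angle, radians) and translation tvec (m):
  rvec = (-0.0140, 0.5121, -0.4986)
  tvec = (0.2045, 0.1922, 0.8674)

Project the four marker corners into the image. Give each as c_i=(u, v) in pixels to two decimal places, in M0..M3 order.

c0=(488.33, 439.33) c1=(573.04, 411.65) c2=(524.50, 333.63) c3=(444.14, 365.47)

Intrinsics K: fx=718.6, fy=628.4, cx=336.6, cy=248.4
Marker side s = 0.115 m; corners in marker frame (Z=0):
  M0 = (-0.0575, +0.0575, 0)
  M1 = (+0.0575, +0.0575, 0)
  M2 = (+0.0575, -0.0575, 0)
  M3 = (-0.0575, -0.0575, 0)
rvec = (-0.0140, 0.5121, -0.4986), |rvec| = θ = 0.71487 rad = 40.959°
Rodrigues: sinθ=0.65552, 1−cosθ=0.24482; R = I + sinθ·[k]× + (1−cosθ)·[k]×²:
    [+0.75527 +0.45377 +0.47293]
    [-0.46064 +0.88081 -0.10948]
    [-0.46624 -0.13516 +0.87427]
t = (0.2045, 0.1922, 0.8674) m
M0: Pc = R·M0+t = (+0.18716, +0.26933, +0.88644); u = 718.6·(+0.18716)/0.88644 + 336.6 = 488.3263, v = 628.4·(+0.26933)/0.88644 + 248.4 = 439.3318
M1: Pc = R·M1+t = (+0.27402, +0.21636, +0.83282); u = 718.6·(+0.27402)/0.83282 + 336.6 = 573.0385, v = 628.4·(+0.21636)/0.83282 + 248.4 = 411.6532
M2: Pc = R·M2+t = (+0.22184, +0.11507, +0.84836); u = 718.6·(+0.22184)/0.84836 + 336.6 = 524.5049, v = 628.4·(+0.11507)/0.84836 + 248.4 = 333.6323
M3: Pc = R·M3+t = (+0.13498, +0.16804, +0.90198); u = 718.6·(+0.13498)/0.90198 + 336.6 = 444.1376, v = 628.4·(+0.16804)/0.90198 + 248.4 = 365.4718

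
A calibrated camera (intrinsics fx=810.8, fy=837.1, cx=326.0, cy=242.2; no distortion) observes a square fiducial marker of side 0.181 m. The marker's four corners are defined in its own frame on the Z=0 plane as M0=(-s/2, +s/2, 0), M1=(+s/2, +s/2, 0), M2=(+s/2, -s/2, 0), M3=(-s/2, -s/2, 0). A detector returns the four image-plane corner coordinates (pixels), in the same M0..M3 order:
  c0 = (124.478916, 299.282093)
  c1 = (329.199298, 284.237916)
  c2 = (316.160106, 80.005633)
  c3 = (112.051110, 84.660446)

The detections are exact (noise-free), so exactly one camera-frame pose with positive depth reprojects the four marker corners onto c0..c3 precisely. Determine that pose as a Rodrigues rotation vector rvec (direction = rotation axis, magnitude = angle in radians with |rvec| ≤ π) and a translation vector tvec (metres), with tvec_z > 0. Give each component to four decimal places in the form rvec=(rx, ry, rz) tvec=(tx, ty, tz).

Intrinsics K: fx=810.8, fy=837.1, cx=326.0, cy=242.2
Marker side s = 0.181 m; corners in marker frame (Z=0):
  M0 = (-0.0905, +0.0905, 0)
  M1 = (+0.0905, +0.0905, 0)
  M2 = (+0.0905, -0.0905, 0)
  M3 = (-0.0905, -0.0905, 0)
Detected image corners:
  c0 = (124.478916, 299.282093) px
  c1 = (329.199298, 284.237916) px
  c2 = (316.160106, 80.005633) px
  c3 = (112.051110, 84.660446) px
Planar DLT: solve 8×8 A·h = b for H (H[2,2]=1):
  H  [+1189.43757 +63.00679 +222.97366]
  H  [-3.35902 +1150.08133 +186.60761]
  H  [+0.27250 -0.03350 +1.00000]
B = K⁻¹H; ‖b₁‖=1.386986, ‖b₂‖=1.386986; λ = 2/(‖b₁‖+‖b₂‖) = 0.720988, sign → tz>0 ⇒ λ=+0.720988
r₁ = λ·B[:,0] = (+0.97869,-0.05974,+0.19647); r₂ = λ·B[:,1] = (+0.06574,+0.99754,-0.02415)
r₃ = r₁×r₂ = (-0.19455,+0.03655,+0.98021); SVD([r₁ r₂ r₃]) → R = UVᵀ:
  R  [+0.97869 +0.06574 -0.19455]
  R  [-0.05974 +0.99754 +0.03655]
  R  [+0.19647 -0.02415 +0.98021]
t = (-0.09161, -0.04788, +0.72099) m
tr R = 2.956444; θ = arccos((tr R − 1)/2) = 0.209081 rad = 11.979°
axis k = ((R−Rᵀ)₃₂, (R−Rᵀ)₁₃, (R−Rᵀ)₂₁) / (2 sinθ) = (-0.146237, -0.941939, -0.302267)
rvec = θ·k = (-0.030575, -0.196942, -0.063198)

rvec=(-0.0306, -0.1969, -0.0632) tvec=(-0.0916, -0.0479, 0.7210)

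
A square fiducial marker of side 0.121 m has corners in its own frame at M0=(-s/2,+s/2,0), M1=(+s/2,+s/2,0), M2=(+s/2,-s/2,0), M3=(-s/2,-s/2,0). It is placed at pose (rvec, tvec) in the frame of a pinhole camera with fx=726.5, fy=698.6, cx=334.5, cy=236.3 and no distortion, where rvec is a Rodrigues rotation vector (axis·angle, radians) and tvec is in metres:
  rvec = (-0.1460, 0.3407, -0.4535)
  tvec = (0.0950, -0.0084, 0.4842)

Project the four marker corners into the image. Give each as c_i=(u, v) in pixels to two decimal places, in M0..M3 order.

Intrinsics K: fx=726.5, fy=698.6, cx=334.5, cy=236.3
Marker side s = 0.121 m; corners in marker frame (Z=0):
  M0 = (-0.0605, +0.0605, 0)
  M1 = (+0.0605, +0.0605, 0)
  M2 = (+0.0605, -0.0605, 0)
  M3 = (-0.0605, -0.0605, 0)
rvec = (-0.1460, 0.3407, -0.4535), |rvec| = θ = 0.58571 rad = 33.559°
Rodrigues: sinθ=0.55279, 1−cosθ=0.16668; R = I + sinθ·[k]× + (1−cosθ)·[k]×²:
    [+0.84368 +0.40384 +0.35372]
    [-0.45218 +0.88972 +0.06272]
    [-0.28938 -0.21286 +0.93325]
t = (0.0950, -0.0084, 0.4842) m
M0: Pc = R·M0+t = (+0.06839, +0.07278, +0.48883); u = 726.5·(+0.06839)/0.48883 + 334.5 = 436.1416, v = 698.6·(+0.07278)/0.48883 + 236.3 = 340.3189
M1: Pc = R·M1+t = (+0.17048, +0.01807, +0.45381); u = 726.5·(+0.17048)/0.45381 + 334.5 = 607.4093, v = 698.6·(+0.01807)/0.45381 + 236.3 = 264.1185
M2: Pc = R·M2+t = (+0.12161, -0.08958, +0.47957); u = 726.5·(+0.12161)/0.47957 + 334.5 = 518.7265, v = 698.6·(-0.08958)/0.47957 + 236.3 = 105.8000
M3: Pc = R·M3+t = (+0.01952, -0.03487, +0.51459); u = 726.5·(+0.01952)/0.51459 + 334.5 = 362.0657, v = 698.6·(-0.03487)/0.51459 + 236.3 = 188.9592

c0=(436.14, 340.32) c1=(607.41, 264.12) c2=(518.73, 105.80) c3=(362.07, 188.96)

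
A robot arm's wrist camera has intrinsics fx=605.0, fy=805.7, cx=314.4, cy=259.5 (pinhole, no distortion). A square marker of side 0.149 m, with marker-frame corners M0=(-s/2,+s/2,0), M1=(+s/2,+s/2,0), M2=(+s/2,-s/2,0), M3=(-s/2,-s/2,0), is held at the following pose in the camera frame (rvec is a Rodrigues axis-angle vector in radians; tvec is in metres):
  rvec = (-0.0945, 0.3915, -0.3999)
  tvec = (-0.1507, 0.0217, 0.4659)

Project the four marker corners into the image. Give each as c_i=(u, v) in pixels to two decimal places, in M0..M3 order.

c0=(78.65, 460.40) c1=(228.49, 373.61) c2=(161.23, 123.60) c3=(25.73, 232.16)

Intrinsics K: fx=605.0, fy=805.7, cx=314.4, cy=259.5
Marker side s = 0.149 m; corners in marker frame (Z=0):
  M0 = (-0.0745, +0.0745, 0)
  M1 = (+0.0745, +0.0745, 0)
  M2 = (+0.0745, -0.0745, 0)
  M3 = (-0.0745, -0.0745, 0)
rvec = (-0.0945, 0.3915, -0.3999), |rvec| = θ = 0.56756 rad = 32.519°
Rodrigues: sinθ=0.53757, 1−cosθ=0.15678; R = I + sinθ·[k]× + (1−cosθ)·[k]×²:
    [+0.84756 +0.36077 +0.38921]
    [-0.39678 +0.91782 +0.01331]
    [-0.35242 -0.16571 +0.92105]
t = (-0.1507, 0.0217, 0.4659) m
M0: Pc = R·M0+t = (-0.18697, +0.11964, +0.47981); u = 605.0·(-0.18697)/0.47981 + 314.4 = 78.6514, v = 805.7·(+0.11964)/0.47981 + 259.5 = 460.3960
M1: Pc = R·M1+t = (-0.06068, +0.06052, +0.42730); u = 605.0·(-0.06068)/0.42730 + 314.4 = 228.4857, v = 805.7·(+0.06052)/0.42730 + 259.5 = 373.6091
M2: Pc = R·M2+t = (-0.11443, -0.07624, +0.45199); u = 605.0·(-0.11443)/0.45199 + 314.4 = 161.2275, v = 805.7·(-0.07624)/0.45199 + 259.5 = 123.6018
M3: Pc = R·M3+t = (-0.24072, -0.01712, +0.50450); u = 605.0·(-0.24072)/0.50450 + 314.4 = 25.7268, v = 805.7·(-0.01712)/0.50450 + 259.5 = 232.1634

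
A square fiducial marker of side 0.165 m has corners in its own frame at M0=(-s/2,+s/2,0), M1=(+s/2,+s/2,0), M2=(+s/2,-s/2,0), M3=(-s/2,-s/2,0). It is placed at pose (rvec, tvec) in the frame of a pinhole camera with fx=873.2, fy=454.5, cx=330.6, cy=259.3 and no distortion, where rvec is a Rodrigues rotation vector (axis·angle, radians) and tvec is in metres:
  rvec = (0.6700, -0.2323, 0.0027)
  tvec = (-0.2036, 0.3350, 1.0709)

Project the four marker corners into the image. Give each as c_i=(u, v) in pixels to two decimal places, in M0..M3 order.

Intrinsics K: fx=873.2, fy=454.5, cx=330.6, cy=259.3
Marker side s = 0.165 m; corners in marker frame (Z=0):
  M0 = (-0.0825, +0.0825, 0)
  M1 = (+0.0825, +0.0825, 0)
  M2 = (+0.0825, -0.0825, 0)
  M3 = (-0.0825, -0.0825, 0)
rvec = (0.6700, -0.2323, 0.0027), |rvec| = θ = 0.70913 rad = 40.630°
Rodrigues: sinθ=0.65118, 1−cosθ=0.24107; R = I + sinθ·[k]× + (1−cosθ)·[k]×²:
    [+0.97413 -0.07709 -0.21245]
    [-0.07213 +0.78480 -0.61554]
    [+0.21418 +0.61494 +0.75893]
t = (-0.2036, 0.3350, 1.0709) m
M0: Pc = R·M0+t = (-0.29033, +0.40570, +1.10396); u = 873.2·(-0.29033)/1.10396 + 330.6 = 100.9615, v = 454.5·(+0.40570)/1.10396 + 259.3 = 426.3248
M1: Pc = R·M1+t = (-0.12959, +0.39379, +1.13930); u = 873.2·(-0.12959)/1.13930 + 330.6 = 231.2742, v = 454.5·(+0.39379)/1.13930 + 259.3 = 416.3958
M2: Pc = R·M2+t = (-0.11687, +0.26430, +1.03784); u = 873.2·(-0.11687)/1.03784 + 330.6 = 232.2660, v = 454.5·(+0.26430)/1.03784 + 259.3 = 375.0463
M3: Pc = R·M3+t = (-0.27761, +0.27621, +1.00250); u = 873.2·(-0.27761)/1.00250 + 330.6 = 88.7989, v = 454.5·(+0.27621)/1.00250 + 259.3 = 384.5226

c0=(100.96, 426.32) c1=(231.27, 416.40) c2=(232.27, 375.05) c3=(88.80, 384.52)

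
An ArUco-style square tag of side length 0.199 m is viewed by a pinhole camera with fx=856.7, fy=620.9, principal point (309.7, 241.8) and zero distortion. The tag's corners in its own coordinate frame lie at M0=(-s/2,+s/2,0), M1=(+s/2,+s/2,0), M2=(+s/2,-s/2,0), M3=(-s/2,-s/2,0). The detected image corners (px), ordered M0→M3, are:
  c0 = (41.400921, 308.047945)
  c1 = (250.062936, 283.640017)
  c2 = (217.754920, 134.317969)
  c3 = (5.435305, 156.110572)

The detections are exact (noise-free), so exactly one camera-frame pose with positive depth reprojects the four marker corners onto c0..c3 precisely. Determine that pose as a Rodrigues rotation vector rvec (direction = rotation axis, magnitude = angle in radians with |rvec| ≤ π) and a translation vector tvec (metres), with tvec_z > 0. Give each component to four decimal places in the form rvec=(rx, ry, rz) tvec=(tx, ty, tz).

Intrinsics K: fx=856.7, fy=620.9, cx=309.7, cy=241.8
Marker side s = 0.199 m; corners in marker frame (Z=0):
  M0 = (-0.0995, +0.0995, 0)
  M1 = (+0.0995, +0.0995, 0)
  M2 = (+0.0995, -0.0995, 0)
  M3 = (-0.0995, -0.0995, 0)
Detected image corners:
  c0 = (41.400921, 308.047945) px
  c1 = (250.062936, 283.640017) px
  c2 = (217.754920, 134.317969) px
  c3 = (5.435305, 156.110572) px
Planar DLT: solve 8×8 A·h = b for H (H[2,2]=1):
  H  [+1070.31202 +180.63777 +129.81309]
  H  [-94.47287 +772.61342 +220.95129]
  H  [+0.09820 +0.07139 +1.00000]
B = K⁻¹H; ‖b₁‖=1.232603, ‖b₂‖=1.232603; λ = 2/(‖b₁‖+‖b₂‖) = 0.811291, sign → tz>0 ⇒ λ=+0.811291
r₁ = λ·B[:,0] = (+0.98478,-0.15447,+0.07967); r₂ = λ·B[:,1] = (+0.15012,+0.98697,+0.05792)
r₃ = r₁×r₂ = (-0.08758,-0.04508,+0.99514); SVD([r₁ r₂ r₃]) → R = UVᵀ:
  R  [+0.98478 +0.15012 -0.08758]
  R  [-0.15447 +0.98697 -0.04508]
  R  [+0.07967 +0.05792 +0.99514]
t = (-0.17035, -0.02724, +0.81129) m
tr R = 2.966887; θ = arccos((tr R − 1)/2) = 0.182222 rad = 10.441°
axis k = ((R−Rᵀ)₃₂, (R−Rᵀ)₁₃, (R−Rᵀ)₂₁) / (2 sinθ) = (+0.284195, -0.461450, -0.840415)
rvec = θ·k = (+0.051786, -0.084086, -0.153142)

rvec=(0.0518, -0.0841, -0.1531) tvec=(-0.1704, -0.0272, 0.8113)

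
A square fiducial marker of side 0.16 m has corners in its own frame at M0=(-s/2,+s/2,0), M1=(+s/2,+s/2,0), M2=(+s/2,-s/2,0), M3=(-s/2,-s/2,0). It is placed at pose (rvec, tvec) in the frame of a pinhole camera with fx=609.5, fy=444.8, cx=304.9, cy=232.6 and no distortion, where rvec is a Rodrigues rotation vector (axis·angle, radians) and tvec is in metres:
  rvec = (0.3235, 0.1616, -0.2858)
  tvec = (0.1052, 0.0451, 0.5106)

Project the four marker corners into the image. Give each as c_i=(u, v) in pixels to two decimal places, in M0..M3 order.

c0=(364.26, 344.06) c1=(546.37, 316.61) c2=(507.72, 187.69) c3=(311.34, 225.91)

Intrinsics K: fx=609.5, fy=444.8, cx=304.9, cy=232.6
Marker side s = 0.16 m; corners in marker frame (Z=0):
  M0 = (-0.0800, +0.0800, 0)
  M1 = (+0.0800, +0.0800, 0)
  M2 = (+0.0800, -0.0800, 0)
  M3 = (-0.0800, -0.0800, 0)
rvec = (0.3235, 0.1616, -0.2858), |rvec| = θ = 0.46092 rad = 26.409°
Rodrigues: sinθ=0.44477, 1−cosθ=0.10436; R = I + sinθ·[k]× + (1−cosθ)·[k]×²:
    [+0.94705 +0.30147 +0.11052]
    [-0.25011 +0.90847 -0.33485]
    [-0.20135 +0.28948 +0.93577]
t = (0.1052, 0.0451, 0.5106) m
M0: Pc = R·M0+t = (+0.05355, +0.13779, +0.54987); u = 609.5·(+0.05355)/0.54987 + 304.9 = 364.2613, v = 444.8·(+0.13779)/0.54987 + 232.6 = 344.0586
M1: Pc = R·M1+t = (+0.20508, +0.09777, +0.51765); u = 609.5·(+0.20508)/0.51765 + 304.9 = 546.3702, v = 444.8·(+0.09777)/0.51765 + 232.6 = 316.6098
M2: Pc = R·M2+t = (+0.15685, -0.04759, +0.47133); u = 609.5·(+0.15685)/0.47133 + 304.9 = 507.7247, v = 444.8·(-0.04759)/0.47133 + 232.6 = 187.6925
M3: Pc = R·M3+t = (+0.00532, -0.00757, +0.50355); u = 609.5·(+0.00532)/0.50355 + 304.9 = 311.3378, v = 444.8·(-0.00757)/0.50355 + 232.6 = 225.9141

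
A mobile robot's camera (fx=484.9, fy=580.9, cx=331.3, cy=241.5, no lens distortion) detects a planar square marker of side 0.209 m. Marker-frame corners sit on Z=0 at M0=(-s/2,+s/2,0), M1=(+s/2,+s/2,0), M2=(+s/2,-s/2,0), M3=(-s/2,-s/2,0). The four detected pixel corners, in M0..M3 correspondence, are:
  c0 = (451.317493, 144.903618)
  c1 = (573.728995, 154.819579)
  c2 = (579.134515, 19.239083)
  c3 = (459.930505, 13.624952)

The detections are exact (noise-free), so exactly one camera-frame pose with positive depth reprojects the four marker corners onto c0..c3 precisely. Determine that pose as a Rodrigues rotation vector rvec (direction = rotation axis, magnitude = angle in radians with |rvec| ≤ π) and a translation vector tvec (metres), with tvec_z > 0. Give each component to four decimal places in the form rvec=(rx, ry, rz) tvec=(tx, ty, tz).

rvec=(-0.1246, 0.1220, 0.0983) tvec=(0.3297, -0.2385, 0.8695)

Intrinsics K: fx=484.9, fy=580.9, cx=331.3, cy=241.5
Marker side s = 0.209 m; corners in marker frame (Z=0):
  M0 = (-0.1045, +0.1045, 0)
  M1 = (+0.1045, +0.1045, 0)
  M2 = (+0.1045, -0.1045, 0)
  M3 = (-0.1045, -0.1045, 0)
Detected image corners:
  c0 = (451.317493, 144.903618) px
  c1 = (573.728995, 154.819579) px
  c2 = (579.134515, 19.239083) px
  c3 = (459.930505, 13.624952) px
Planar DLT: solve 8×8 A·h = b for H (H[2,2]=1):
  H  [+502.38612 -103.59071 +515.15357]
  H  [+24.83710 +626.99292 +82.14256]
  H  [-0.14637 -0.13553 +1.00000]
B = K⁻¹H; ‖b₁‖=1.150135, ‖b₂‖=1.150135; λ = 2/(‖b₁‖+‖b₂‖) = 0.869463, sign → tz>0 ⇒ λ=+0.869463
r₁ = λ·B[:,0] = (+0.98777,+0.09008,-0.12727); r₂ = λ·B[:,1] = (-0.10524,+0.98744,-0.11784)
r₃ = r₁×r₂ = (+0.11505,+0.12979,+0.98484); SVD([r₁ r₂ r₃]) → R = UVᵀ:
  R  [+0.98777 -0.10524 +0.11505]
  R  [+0.09008 +0.98744 +0.12979]
  R  [-0.12727 -0.11784 +0.98484]
t = (+0.32966, -0.23852, +0.86946) m
tr R = 2.960054; θ = arccos((tr R − 1)/2) = 0.200198 rad = 11.470°
axis k = ((R−Rᵀ)₃₂, (R−Rᵀ)₁₃, (R−Rᵀ)₂₁) / (2 sinθ) = (-0.622600, +0.609260, +0.491091)
rvec = θ·k = (-0.124643, +0.121973, +0.098315)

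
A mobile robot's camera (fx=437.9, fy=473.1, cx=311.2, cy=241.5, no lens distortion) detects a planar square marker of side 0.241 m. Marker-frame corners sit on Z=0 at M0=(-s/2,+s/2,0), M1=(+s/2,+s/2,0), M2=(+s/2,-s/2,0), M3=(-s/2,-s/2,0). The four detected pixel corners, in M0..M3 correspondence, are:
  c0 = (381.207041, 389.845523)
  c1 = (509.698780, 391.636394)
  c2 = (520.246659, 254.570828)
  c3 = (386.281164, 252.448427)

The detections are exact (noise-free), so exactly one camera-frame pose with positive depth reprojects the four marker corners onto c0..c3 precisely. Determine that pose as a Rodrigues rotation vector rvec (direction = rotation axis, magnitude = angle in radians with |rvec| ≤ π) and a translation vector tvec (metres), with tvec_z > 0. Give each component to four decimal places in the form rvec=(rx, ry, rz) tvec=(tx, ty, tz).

rvec=(0.1398, -0.0050, 0.0152) tvec=(0.2533, 0.1393, 0.8029)

Intrinsics K: fx=437.9, fy=473.1, cx=311.2, cy=241.5
Marker side s = 0.241 m; corners in marker frame (Z=0):
  M0 = (-0.1205, +0.1205, 0)
  M1 = (+0.1205, +0.1205, 0)
  M2 = (+0.1205, -0.1205, 0)
  M3 = (-0.1205, -0.1205, 0)
Detected image corners:
  c0 = (381.207041, 389.845523) px
  c1 = (509.698780, 391.636394) px
  c2 = (520.246659, 254.570828) px
  c3 = (386.281164, 252.448427) px
Planar DLT: solve 8×8 A·h = b for H (H[2,2]=1):
  H  [+547.67234 +45.55451 +449.33644]
  H  [+10.53653 +625.32129 +323.56093]
  H  [+0.00755 +0.17353 +1.00000]
B = K⁻¹H; ‖b₁‖=1.245472, ‖b₂‖=1.245472; λ = 2/(‖b₁‖+‖b₂‖) = 0.802908, sign → tz>0 ⇒ λ=+0.802908
r₁ = λ·B[:,0] = (+0.99987,+0.01479,+0.00606); r₂ = λ·B[:,1] = (-0.01549,+0.99013,+0.13933)
r₃ = r₁×r₂ = (-0.00394,-0.13940,+0.99023); SVD([r₁ r₂ r₃]) → R = UVᵀ:
  R  [+0.99987 -0.01549 -0.00394]
  R  [+0.01479 +0.99013 -0.13940]
  R  [+0.00606 +0.13933 +0.99023]
t = (+0.25328, +0.13927, +0.80291) m
tr R = 2.980226; θ = arccos((tr R − 1)/2) = 0.140737 rad = 8.064°
axis k = ((R−Rᵀ)₃₂, (R−Rᵀ)₁₃, (R−Rᵀ)₂₁) / (2 sinθ) = (+0.993520, -0.035659, +0.107915)
rvec = θ·k = (+0.139825, -0.005019, +0.015188)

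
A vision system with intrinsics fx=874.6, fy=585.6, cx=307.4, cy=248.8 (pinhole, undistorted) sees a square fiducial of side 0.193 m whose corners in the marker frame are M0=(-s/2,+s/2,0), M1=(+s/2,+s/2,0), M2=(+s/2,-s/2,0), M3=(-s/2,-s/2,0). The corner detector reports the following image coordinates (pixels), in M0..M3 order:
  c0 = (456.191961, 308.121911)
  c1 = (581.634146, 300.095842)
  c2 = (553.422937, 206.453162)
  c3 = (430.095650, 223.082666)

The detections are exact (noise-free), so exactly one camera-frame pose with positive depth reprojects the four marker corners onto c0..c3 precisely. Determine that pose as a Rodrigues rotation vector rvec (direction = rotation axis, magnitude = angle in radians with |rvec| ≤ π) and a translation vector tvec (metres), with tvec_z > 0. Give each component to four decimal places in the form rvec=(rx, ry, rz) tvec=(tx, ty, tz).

Intrinsics K: fx=874.6, fy=585.6, cx=307.4, cy=248.8
Marker side s = 0.193 m; corners in marker frame (Z=0):
  M0 = (-0.0965, +0.0965, 0)
  M1 = (+0.0965, +0.0965, 0)
  M2 = (+0.0965, -0.0965, 0)
  M3 = (-0.0965, -0.0965, 0)
Detected image corners:
  c0 = (456.191961, 308.121911) px
  c1 = (581.634146, 300.095842) px
  c2 = (553.422937, 206.453162) px
  c3 = (430.095650, 223.082666) px
Planar DLT: solve 8×8 A·h = b for H (H[2,2]=1):
  H  [+393.75947 +150.64761 +502.38488]
  H  [-192.55612 +467.08468 +259.82068]
  H  [-0.49617 +0.02022 +1.00000]
B = K⁻¹H; ‖b₁‖=0.806377, ‖b₂‖=0.806377; λ = 2/(‖b₁‖+‖b₂‖) = 1.240114, sign → tz>0 ⇒ λ=+1.240114
r₁ = λ·B[:,0] = (+0.77458,-0.14635,-0.61531); r₂ = λ·B[:,1] = (+0.20479,+0.97848,+0.02507)
r₃ = r₁×r₂ = (+0.59840,-0.14543,+0.78789); SVD([r₁ r₂ r₃]) → R = UVᵀ:
  R  [+0.77458 +0.20479 +0.59840]
  R  [-0.14635 +0.97848 -0.14543]
  R  [-0.61531 +0.02507 +0.78789]
t = (+0.27647, +0.02334, +1.24011) m
tr R = 2.540958; θ = arccos((tr R − 1)/2) = 0.691204 rad = 39.603°
axis k = ((R−Rᵀ)₃₂, (R−Rᵀ)₁₃, (R−Rᵀ)₂₁) / (2 sinθ) = (+0.133736, +0.951975, -0.275424)
rvec = θ·k = (+0.092439, +0.658009, -0.190374)

rvec=(0.0924, 0.6580, -0.1904) tvec=(0.2765, 0.0233, 1.2401)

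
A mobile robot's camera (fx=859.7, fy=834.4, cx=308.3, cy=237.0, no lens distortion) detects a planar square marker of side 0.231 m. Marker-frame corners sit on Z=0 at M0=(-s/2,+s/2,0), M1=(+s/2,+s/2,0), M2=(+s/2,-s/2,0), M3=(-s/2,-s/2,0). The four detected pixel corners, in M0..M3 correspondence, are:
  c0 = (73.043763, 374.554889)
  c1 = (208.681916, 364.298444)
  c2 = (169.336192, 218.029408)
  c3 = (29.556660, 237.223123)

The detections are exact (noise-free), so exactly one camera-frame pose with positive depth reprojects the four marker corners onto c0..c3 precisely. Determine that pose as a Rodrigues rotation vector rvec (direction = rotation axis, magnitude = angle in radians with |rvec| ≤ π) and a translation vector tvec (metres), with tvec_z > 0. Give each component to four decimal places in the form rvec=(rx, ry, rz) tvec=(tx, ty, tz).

rvec=(0.2939, 0.3023, -0.1681) tvec=(-0.2775, 0.0956, 1.2579)

Intrinsics K: fx=859.7, fy=834.4, cx=308.3, cy=237.0
Marker side s = 0.231 m; corners in marker frame (Z=0):
  M0 = (-0.1155, +0.1155, 0)
  M1 = (+0.1155, +0.1155, 0)
  M2 = (+0.1155, -0.1155, 0)
  M3 = (-0.1155, -0.1155, 0)
Detected image corners:
  c0 = (73.043763, 374.554889) px
  c1 = (208.681916, 364.298444) px
  c2 = (169.336192, 218.029408) px
  c3 = (29.556660, 237.223123) px
Planar DLT: solve 8×8 A·h = b for H (H[2,2]=1):
  H  [+565.71360 +204.28230 +118.64704]
  H  [-138.35601 +674.73511 +300.42576]
  H  [-0.25147 +0.20582 +1.00000]
B = K⁻¹H; ‖b₁‖=0.794969, ‖b₂‖=0.794969; λ = 2/(‖b₁‖+‖b₂‖) = 1.257910, sign → tz>0 ⇒ λ=+1.257910
r₁ = λ·B[:,0] = (+0.94119,-0.11873,-0.31633); r₂ = λ·B[:,1] = (+0.20606,+0.94367,+0.25890)
r₃ = r₁×r₂ = (+0.26777,-0.30886,+0.91264); SVD([r₁ r₂ r₃]) → R = UVᵀ:
  R  [+0.94119 +0.20606 +0.26777]
  R  [-0.11873 +0.94367 -0.30886]
  R  [-0.31633 +0.25890 +0.91264]
t = (-0.27750, +0.09562, +1.25791) m
tr R = 2.797495; θ = arccos((tr R − 1)/2) = 0.453892 rad = 26.006°
axis k = ((R−Rᵀ)₃₂, (R−Rᵀ)₁₃, (R−Rᵀ)₂₁) / (2 sinθ) = (+0.647439, +0.666069, -0.370371)
rvec = θ·k = (+0.293867, +0.302323, -0.168109)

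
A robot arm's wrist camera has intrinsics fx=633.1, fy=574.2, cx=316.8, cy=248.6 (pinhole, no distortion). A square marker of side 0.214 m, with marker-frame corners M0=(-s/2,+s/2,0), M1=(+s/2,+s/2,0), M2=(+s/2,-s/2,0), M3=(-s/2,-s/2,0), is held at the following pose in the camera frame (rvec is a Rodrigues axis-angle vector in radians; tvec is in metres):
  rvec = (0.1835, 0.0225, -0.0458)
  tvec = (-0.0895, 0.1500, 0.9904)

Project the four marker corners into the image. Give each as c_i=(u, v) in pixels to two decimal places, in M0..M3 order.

Intrinsics K: fx=633.1, fy=574.2, cx=316.8, cy=248.6
Marker side s = 0.214 m; corners in marker frame (Z=0):
  M0 = (-0.1070, +0.1070, 0)
  M1 = (+0.1070, +0.1070, 0)
  M2 = (+0.1070, -0.1070, 0)
  M3 = (-0.1070, -0.1070, 0)
rvec = (0.1835, 0.0225, -0.0458), |rvec| = θ = 0.19046 rad = 10.913°
Rodrigues: sinθ=0.18931, 1−cosθ=0.01808; R = I + sinθ·[k]× + (1−cosθ)·[k]×²:
    [+0.99870 +0.04758 +0.01817]
    [-0.04347 +0.98217 -0.18291]
    [-0.02655 +0.18188 +0.98296]
t = (-0.0895, 0.1500, 0.9904) m
M0: Pc = R·M0+t = (-0.19127, +0.25974, +1.01270); u = 633.1·(-0.19127)/1.01270 + 316.8 = 197.2259, v = 574.2·(+0.25974)/1.01270 + 248.6 = 395.8737
M1: Pc = R·M1+t = (+0.02245, +0.25044, +1.00702); u = 633.1·(+0.02245)/1.00702 + 316.8 = 330.9155, v = 574.2·(+0.25044)/1.00702 + 248.6 = 391.4010
M2: Pc = R·M2+t = (+0.01227, +0.04026, +0.96810); u = 633.1·(+0.01227)/0.96810 + 316.8 = 324.8240, v = 574.2·(+0.04026)/0.96810 + 248.6 = 272.4774
M3: Pc = R·M3+t = (-0.20145, +0.04956, +0.97378); u = 633.1·(-0.20145)/0.97378 + 316.8 = 185.8264, v = 574.2·(+0.04956)/0.97378 + 248.6 = 277.8228

c0=(197.23, 395.87) c1=(330.92, 391.40) c2=(324.82, 272.48) c3=(185.83, 277.82)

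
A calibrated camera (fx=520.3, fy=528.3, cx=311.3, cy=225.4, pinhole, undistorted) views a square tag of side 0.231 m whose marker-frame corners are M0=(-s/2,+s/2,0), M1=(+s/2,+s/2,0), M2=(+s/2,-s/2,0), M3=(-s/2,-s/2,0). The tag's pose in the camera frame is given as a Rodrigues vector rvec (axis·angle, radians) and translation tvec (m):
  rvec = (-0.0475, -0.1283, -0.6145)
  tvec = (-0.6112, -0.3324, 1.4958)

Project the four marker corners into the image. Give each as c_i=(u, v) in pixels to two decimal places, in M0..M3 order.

c0=(86.96, 163.96) c1=(155.96, 119.02) c2=(110.19, 53.24) c3=(40.30, 96.76)

Intrinsics K: fx=520.3, fy=528.3, cx=311.3, cy=225.4
Marker side s = 0.231 m; corners in marker frame (Z=0):
  M0 = (-0.1155, +0.1155, 0)
  M1 = (+0.1155, +0.1155, 0)
  M2 = (+0.1155, -0.1155, 0)
  M3 = (-0.1155, -0.1155, 0)
rvec = (-0.0475, -0.1283, -0.6145), |rvec| = θ = 0.62955 rad = 36.070°
Rodrigues: sinθ=0.58878, 1−cosθ=0.19170; R = I + sinθ·[k]× + (1−cosθ)·[k]×²:
    [+0.80939 +0.57765 -0.10587]
    [-0.57176 +0.81626 +0.08256]
    [+0.13411 -0.00629 +0.99095]
t = (-0.6112, -0.3324, 1.4958) m
M0: Pc = R·M0+t = (-0.63797, -0.17208, +1.47958); u = 520.3·(-0.63797)/1.47958 + 311.3 = 86.9577, v = 528.3·(-0.17208)/1.47958 + 225.4 = 163.9557
M1: Pc = R·M1+t = (-0.45100, -0.30416, +1.51056); u = 520.3·(-0.45100)/1.51056 + 311.3 = 155.9582, v = 528.3·(-0.30416)/1.51056 + 225.4 = 119.0238
M2: Pc = R·M2+t = (-0.58443, -0.49272, +1.51202); u = 520.3·(-0.58443)/1.51202 + 311.3 = 110.1901, v = 528.3·(-0.49272)/1.51202 + 225.4 = 53.2446
M3: Pc = R·M3+t = (-0.77140, -0.36064, +1.48104); u = 520.3·(-0.77140)/1.48104 + 311.3 = 40.2999, v = 528.3·(-0.36064)/1.48104 + 225.4 = 96.7564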